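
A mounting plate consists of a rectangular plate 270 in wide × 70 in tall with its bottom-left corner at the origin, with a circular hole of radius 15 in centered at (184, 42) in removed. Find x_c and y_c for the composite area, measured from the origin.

x_c = 133.10 in, y_c = 34.73 in

Part | A | x̄ᵢ | ȳᵢ | A·x̄ᵢ | A·ȳᵢ
plate | 18900.00 | 135.00 | 35.00 | 2551500.00 | 661500.00
hole | -706.86 | 184.00 | 42.00 | -130061.94 | -29688.05
Σ | 18193.14 |  |  | 2421438.06 | 631811.95
x_c = 2421438.06 / 18193.14 = 133.10 in
y_c = 631811.95 / 18193.14 = 34.73 in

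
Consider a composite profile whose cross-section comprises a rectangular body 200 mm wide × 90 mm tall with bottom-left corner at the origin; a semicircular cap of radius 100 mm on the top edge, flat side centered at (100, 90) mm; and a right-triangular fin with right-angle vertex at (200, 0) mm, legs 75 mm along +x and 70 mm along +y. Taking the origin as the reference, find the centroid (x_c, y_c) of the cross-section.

x_c = 109.03 mm, y_c = 81.24 mm

rectangular body: A = 200 × 90 = 18000.00, centroid at (100.00, 45.00).
semicircular top: A = ½π·100² = 15707.96, centroid at (100.00, 132.44).
triangular fin: A = ½·75·70 = 2625.00, centroid at (225.00, 23.33).
ΣA = 36332.96 mm²
ΣAx_c = (18000.00)(100.00) + (15707.96)(100.00) + (2625.00)(225.00) = 3961421.33 mm³
ΣAy_c = (18000.00)(45.00) + (15707.96)(132.44) + (2625.00)(23.33) = 2951633.36 mm³
x_c = 3961421.33 / 36332.96 = 109.03 mm
y_c = 2951633.36 / 36332.96 = 81.24 mm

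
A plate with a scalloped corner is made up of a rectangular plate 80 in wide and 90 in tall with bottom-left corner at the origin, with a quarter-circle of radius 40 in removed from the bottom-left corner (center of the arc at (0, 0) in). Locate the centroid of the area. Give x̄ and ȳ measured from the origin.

Part | A | x̄ᵢ | ȳᵢ | A·x̄ᵢ | A·ȳᵢ
plate | 7200.00 | 40.00 | 45.00 | 288000.00 | 324000.00
removed quarter-circle | -1256.64 | 16.98 | 16.98 | -21333.33 | -21333.33
Σ | 5943.36 |  |  | 266666.67 | 302666.67
x̄ = 266666.67 / 5943.36 = 44.87 in
ȳ = 302666.67 / 5943.36 = 50.93 in

x̄ = 44.87 in, ȳ = 50.93 in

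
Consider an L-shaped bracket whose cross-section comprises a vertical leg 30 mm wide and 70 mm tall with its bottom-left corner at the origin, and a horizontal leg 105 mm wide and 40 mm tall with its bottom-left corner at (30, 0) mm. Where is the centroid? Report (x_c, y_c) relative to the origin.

x_c = 60.00 mm, y_c = 25.00 mm

vertical leg: A = 30 × 70 = 2100.00, centroid at (15.00, 35.00).
horizontal leg: A = 105 × 40 = 4200.00, centroid at (82.50, 20.00).
ΣA = 6300.00 mm², ΣAx_c = 378000.00 mm³, ΣAy_c = 157500.00 mm³.
x_c = 378000.00/6300.00 = 60.00 mm; y_c = 157500.00/6300.00 = 25.00 mm.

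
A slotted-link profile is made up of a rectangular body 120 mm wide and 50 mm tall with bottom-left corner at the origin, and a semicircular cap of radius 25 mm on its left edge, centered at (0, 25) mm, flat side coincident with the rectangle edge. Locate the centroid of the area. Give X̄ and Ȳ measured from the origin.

rectangular body: A = 120 × 50 = 6000.00, centroid at (60.00, 25.00).
semicircular end: A = ½π·25² = 981.75, centroid at (-10.61, 25.00).
ΣA = 6981.75 mm²
ΣAX̄ = (6000.00)(60.00) + (981.75)(-10.61) = 349583.33 mm³
ΣAȲ = (6000.00)(25.00) + (981.75)(25.00) = 174543.69 mm³
X̄ = 349583.33 / 6981.75 = 50.07 mm
Ȳ = 174543.69 / 6981.75 = 25.00 mm

X̄ = 50.07 mm, Ȳ = 25.00 mm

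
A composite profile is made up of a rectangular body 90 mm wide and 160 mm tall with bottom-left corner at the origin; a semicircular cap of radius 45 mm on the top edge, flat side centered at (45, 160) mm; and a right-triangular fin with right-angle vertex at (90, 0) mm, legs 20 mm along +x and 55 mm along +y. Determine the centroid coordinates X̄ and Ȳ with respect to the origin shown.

X̄ = 46.57 mm, Ȳ = 95.52 mm

rectangular body: A = 90 × 160 = 14400.00, centroid at (45.00, 80.00).
semicircular top: A = ½π·45² = 3180.86, centroid at (45.00, 179.10).
triangular fin: A = ½·20·55 = 550.00, centroid at (96.67, 18.33).
ΣA = 18130.86 mm²
ΣAX̄ = (14400.00)(45.00) + (3180.86)(45.00) + (550.00)(96.67) = 844305.48 mm³
ΣAȲ = (14400.00)(80.00) + (3180.86)(179.10) + (550.00)(18.33) = 1731771.34 mm³
X̄ = 844305.48 / 18130.86 = 46.57 mm
Ȳ = 1731771.34 / 18130.86 = 95.52 mm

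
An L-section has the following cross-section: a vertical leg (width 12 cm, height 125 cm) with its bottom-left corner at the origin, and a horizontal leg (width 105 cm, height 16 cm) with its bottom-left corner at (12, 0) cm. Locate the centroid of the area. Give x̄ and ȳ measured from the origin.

vertical leg: A = 12 × 125 = 1500.00, centroid at (6.00, 62.50).
horizontal leg: A = 105 × 16 = 1680.00, centroid at (64.50, 8.00).
ΣA = 3180.00 cm²
ΣAx̄ = (1500.00)(6.00) + (1680.00)(64.50) = 117360.00 cm³
ΣAȳ = (1500.00)(62.50) + (1680.00)(8.00) = 107190.00 cm³
x̄ = 117360.00 / 3180.00 = 36.91 cm
ȳ = 107190.00 / 3180.00 = 33.71 cm

x̄ = 36.91 cm, ȳ = 33.71 cm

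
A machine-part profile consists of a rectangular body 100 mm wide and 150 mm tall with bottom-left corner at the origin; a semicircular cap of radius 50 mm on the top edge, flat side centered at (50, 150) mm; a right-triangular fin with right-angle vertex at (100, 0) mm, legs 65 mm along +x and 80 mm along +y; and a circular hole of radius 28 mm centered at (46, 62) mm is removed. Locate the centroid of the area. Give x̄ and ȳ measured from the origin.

rectangular body: A = 100 × 150 = 15000.00, centroid at (50.00, 75.00).
semicircular top: A = ½π·50² = 3926.99, centroid at (50.00, 171.22).
triangular fin: A = ½·65·80 = 2600.00, centroid at (121.67, 26.67).
hole: A = −π·28² = -2463.01, centroid at (46.00, 62.00).
ΣA = 19063.98 mm², ΣAx̄ = 1149384.48 mm³, ΣAȳ = 1714008.75 mm³.
x̄ = 1149384.48/19063.98 = 60.29 mm; ȳ = 1714008.75/19063.98 = 89.91 mm.

x̄ = 60.29 mm, ȳ = 89.91 mm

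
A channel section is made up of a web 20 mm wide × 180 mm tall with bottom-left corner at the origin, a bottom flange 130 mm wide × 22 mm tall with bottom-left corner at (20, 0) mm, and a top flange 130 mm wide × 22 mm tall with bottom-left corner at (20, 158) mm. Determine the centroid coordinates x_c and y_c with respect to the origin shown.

web: A = 20 × 180 = 3600.00, centroid at (10.00, 90.00).
bottom flange: A = 130 × 22 = 2860.00, centroid at (85.00, 11.00).
top flange: A = 130 × 22 = 2860.00, centroid at (85.00, 169.00).
ΣA = 9320.00 mm²
ΣAx_c = (3600.00)(10.00) + (2860.00)(85.00) + (2860.00)(85.00) = 522200.00 mm³
ΣAy_c = (3600.00)(90.00) + (2860.00)(11.00) + (2860.00)(169.00) = 838800.00 mm³
x_c = 522200.00 / 9320.00 = 56.03 mm
y_c = 838800.00 / 9320.00 = 90.00 mm

x_c = 56.03 mm, y_c = 90.00 mm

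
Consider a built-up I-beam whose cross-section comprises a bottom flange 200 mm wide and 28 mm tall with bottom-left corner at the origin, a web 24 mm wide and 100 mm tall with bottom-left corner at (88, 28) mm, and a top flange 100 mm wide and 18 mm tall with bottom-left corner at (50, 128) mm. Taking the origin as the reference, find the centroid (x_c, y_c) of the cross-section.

x_c = 100.00 mm, y_c = 52.27 mm

bottom flange: A = 200 × 28 = 5600.00, centroid at (100.00, 14.00).
web: A = 24 × 100 = 2400.00, centroid at (100.00, 78.00).
top flange: A = 100 × 18 = 1800.00, centroid at (100.00, 137.00).
ΣA = 9800.00 mm², ΣAx_c = 980000.00 mm³, ΣAy_c = 512200.00 mm³.
x_c = 980000.00/9800.00 = 100.00 mm; y_c = 512200.00/9800.00 = 52.27 mm.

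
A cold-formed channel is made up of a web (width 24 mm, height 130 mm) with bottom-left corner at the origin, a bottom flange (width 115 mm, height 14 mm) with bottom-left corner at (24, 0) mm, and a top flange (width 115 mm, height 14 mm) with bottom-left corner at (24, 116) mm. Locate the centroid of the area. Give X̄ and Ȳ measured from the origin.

Part | A | x̄ᵢ | ȳᵢ | A·x̄ᵢ | A·ȳᵢ
web | 3120.00 | 12.00 | 65.00 | 37440.00 | 202800.00
bottom flange | 1610.00 | 81.50 | 7.00 | 131215.00 | 11270.00
top flange | 1610.00 | 81.50 | 123.00 | 131215.00 | 198030.00
Σ | 6340.00 |  |  | 299870.00 | 412100.00
X̄ = 299870.00 / 6340.00 = 47.30 mm
Ȳ = 412100.00 / 6340.00 = 65.00 mm

X̄ = 47.30 mm, Ȳ = 65.00 mm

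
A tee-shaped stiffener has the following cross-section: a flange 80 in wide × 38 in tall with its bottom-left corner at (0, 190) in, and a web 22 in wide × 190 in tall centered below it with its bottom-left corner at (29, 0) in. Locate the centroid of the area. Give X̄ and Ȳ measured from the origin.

X̄ = 40.00 in, Ȳ = 143.00 in

web: A = 22 × 190 = 4180.00, centroid at (40.00, 95.00).
flange: A = 80 × 38 = 3040.00, centroid at (40.00, 209.00).
ΣA = 7220.00 in²
ΣAX̄ = (4180.00)(40.00) + (3040.00)(40.00) = 288800.00 in³
ΣAȲ = (4180.00)(95.00) + (3040.00)(209.00) = 1032460.00 in³
X̄ = 288800.00 / 7220.00 = 40.00 in
Ȳ = 1032460.00 / 7220.00 = 143.00 in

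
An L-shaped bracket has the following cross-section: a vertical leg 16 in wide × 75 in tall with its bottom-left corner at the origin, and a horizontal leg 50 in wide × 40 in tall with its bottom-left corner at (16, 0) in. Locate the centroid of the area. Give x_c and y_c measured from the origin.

Part | A | x̄ᵢ | ȳᵢ | A·x̄ᵢ | A·ȳᵢ
vertical leg | 1200.00 | 8.00 | 37.50 | 9600.00 | 45000.00
horizontal leg | 2000.00 | 41.00 | 20.00 | 82000.00 | 40000.00
Σ | 3200.00 |  |  | 91600.00 | 85000.00
x_c = 91600.00 / 3200.00 = 28.62 in
y_c = 85000.00 / 3200.00 = 26.56 in

x_c = 28.62 in, y_c = 26.56 in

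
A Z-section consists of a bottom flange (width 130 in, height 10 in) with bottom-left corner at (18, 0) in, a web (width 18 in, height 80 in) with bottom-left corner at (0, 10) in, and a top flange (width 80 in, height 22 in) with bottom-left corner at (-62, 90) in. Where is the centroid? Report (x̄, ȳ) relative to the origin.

x̄ = 18.25 in, ȳ = 56.95 in

bottom flange: A = 130 × 10 = 1300.00, centroid at (83.00, 5.00).
web: A = 18 × 80 = 1440.00, centroid at (9.00, 50.00).
top flange: A = 80 × 22 = 1760.00, centroid at (-22.00, 101.00).
ΣA = 4500.00 in², ΣAx̄ = 82140.00 in³, ΣAȳ = 256260.00 in³.
x̄ = 82140.00/4500.00 = 18.25 in; ȳ = 256260.00/4500.00 = 56.95 in.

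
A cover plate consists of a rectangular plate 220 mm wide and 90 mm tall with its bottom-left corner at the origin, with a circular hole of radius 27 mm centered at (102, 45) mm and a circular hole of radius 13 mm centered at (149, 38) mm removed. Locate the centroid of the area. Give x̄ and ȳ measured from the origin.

plate: A = 220 × 90 = 19800.00, centroid at (110.00, 45.00).
hole 1: A = −π·27² = -2290.22, centroid at (102.00, 45.00).
hole 2: A = −π·13² = -530.93, centroid at (149.00, 38.00).
ΣA = 16978.85 mm²
ΣAx̄ = (19800.00)(110.00) + (-2290.22)(102.00) + (-530.93)(149.00) = 1865289.01 mm³
ΣAȳ = (19800.00)(45.00) + (-2290.22)(45.00) + (-530.93)(38.00) = 767764.74 mm³
x̄ = 1865289.01 / 16978.85 = 109.86 mm
ȳ = 767764.74 / 16978.85 = 45.22 mm

x̄ = 109.86 mm, ȳ = 45.22 mm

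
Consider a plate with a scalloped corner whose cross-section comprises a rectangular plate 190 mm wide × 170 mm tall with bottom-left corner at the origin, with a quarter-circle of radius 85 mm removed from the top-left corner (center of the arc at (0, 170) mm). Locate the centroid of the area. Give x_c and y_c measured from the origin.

x_c = 107.56 mm, y_c = 74.57 mm

plate: A = 190 × 170 = 32300.00, centroid at (95.00, 85.00).
removed quarter-circle: A = −¼π·85² = -5674.50, centroid at (36.08, 133.92).
ΣA = 26625.50 mm², ΣAx_c = 2863791.67 mm³, ΣAy_c = 1985543.04 mm³.
x_c = 2863791.67/26625.50 = 107.56 mm; y_c = 1985543.04/26625.50 = 74.57 mm.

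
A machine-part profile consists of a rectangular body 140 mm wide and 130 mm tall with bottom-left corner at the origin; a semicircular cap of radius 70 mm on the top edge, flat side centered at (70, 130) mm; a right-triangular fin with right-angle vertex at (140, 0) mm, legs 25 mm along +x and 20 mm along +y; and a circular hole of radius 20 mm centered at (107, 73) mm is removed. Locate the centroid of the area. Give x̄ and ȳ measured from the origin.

x̄ = 68.92 mm, ȳ = 93.30 mm

Part | A | x̄ᵢ | ȳᵢ | A·x̄ᵢ | A·ȳᵢ
rectangular body | 18200.00 | 70.00 | 65.00 | 1274000.00 | 1183000.00
semicircular top | 7696.90 | 70.00 | 159.71 | 538783.14 | 1229263.93
triangular fin | 250.00 | 148.33 | 6.67 | 37083.33 | 1666.67
hole | -1256.64 | 107.00 | 73.00 | -134460.17 | -91734.51
Σ | 24890.26 |  |  | 1715406.31 | 2322196.09
x̄ = 1715406.31 / 24890.26 = 68.92 mm
ȳ = 2322196.09 / 24890.26 = 93.30 mm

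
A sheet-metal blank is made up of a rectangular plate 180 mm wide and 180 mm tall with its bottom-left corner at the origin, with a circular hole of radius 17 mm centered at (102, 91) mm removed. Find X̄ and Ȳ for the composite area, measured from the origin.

Part | A | x̄ᵢ | ȳᵢ | A·x̄ᵢ | A·ȳᵢ
plate | 32400.00 | 90.00 | 90.00 | 2916000.00 | 2916000.00
hole | -907.92 | 102.00 | 91.00 | -92607.87 | -82620.75
Σ | 31492.08 |  |  | 2823392.13 | 2833379.25
X̄ = 2823392.13 / 31492.08 = 89.65 mm
Ȳ = 2833379.25 / 31492.08 = 89.97 mm

X̄ = 89.65 mm, Ȳ = 89.97 mm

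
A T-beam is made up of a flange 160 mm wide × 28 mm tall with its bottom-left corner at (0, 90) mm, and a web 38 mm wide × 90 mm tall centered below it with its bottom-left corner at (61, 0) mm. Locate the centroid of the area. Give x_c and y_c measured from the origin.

x_c = 80.00 mm, y_c = 78.46 mm

Part | A | x̄ᵢ | ȳᵢ | A·x̄ᵢ | A·ȳᵢ
web | 3420.00 | 80.00 | 45.00 | 273600.00 | 153900.00
flange | 4480.00 | 80.00 | 104.00 | 358400.00 | 465920.00
Σ | 7900.00 |  |  | 632000.00 | 619820.00
x_c = 632000.00 / 7900.00 = 80.00 mm
y_c = 619820.00 / 7900.00 = 78.46 mm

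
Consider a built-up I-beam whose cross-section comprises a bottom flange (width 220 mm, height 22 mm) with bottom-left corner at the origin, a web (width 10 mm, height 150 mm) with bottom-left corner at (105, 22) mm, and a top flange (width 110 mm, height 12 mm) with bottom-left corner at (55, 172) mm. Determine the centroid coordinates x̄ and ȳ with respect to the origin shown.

Part | A | x̄ᵢ | ȳᵢ | A·x̄ᵢ | A·ȳᵢ
bottom flange | 4840.00 | 110.00 | 11.00 | 532400.00 | 53240.00
web | 1500.00 | 110.00 | 97.00 | 165000.00 | 145500.00
top flange | 1320.00 | 110.00 | 178.00 | 145200.00 | 234960.00
Σ | 7660.00 |  |  | 842600.00 | 433700.00
x̄ = 842600.00 / 7660.00 = 110.00 mm
ȳ = 433700.00 / 7660.00 = 56.62 mm

x̄ = 110.00 mm, ȳ = 56.62 mm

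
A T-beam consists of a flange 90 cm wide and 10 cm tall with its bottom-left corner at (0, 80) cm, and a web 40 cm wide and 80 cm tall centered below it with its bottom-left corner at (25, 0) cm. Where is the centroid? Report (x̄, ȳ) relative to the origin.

x̄ = 45.00 cm, ȳ = 49.88 cm

web: A = 40 × 80 = 3200.00, centroid at (45.00, 40.00).
flange: A = 90 × 10 = 900.00, centroid at (45.00, 85.00).
ΣA = 4100.00 cm², ΣAx̄ = 184500.00 cm³, ΣAȳ = 204500.00 cm³.
x̄ = 184500.00/4100.00 = 45.00 cm; ȳ = 204500.00/4100.00 = 49.88 cm.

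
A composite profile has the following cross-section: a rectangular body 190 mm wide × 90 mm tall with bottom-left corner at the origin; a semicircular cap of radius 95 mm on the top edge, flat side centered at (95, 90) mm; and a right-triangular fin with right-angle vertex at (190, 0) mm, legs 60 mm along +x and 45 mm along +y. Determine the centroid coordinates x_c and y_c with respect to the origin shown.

x_c = 99.76 mm, y_c = 80.83 mm

rectangular body: A = 190 × 90 = 17100.00, centroid at (95.00, 45.00).
semicircular top: A = ½π·95² = 14176.44, centroid at (95.00, 130.32).
triangular fin: A = ½·60·45 = 1350.00, centroid at (210.00, 15.00).
ΣA = 32626.44 mm², ΣAx_c = 3254761.50 mm³, ΣAy_c = 2637212.65 mm³.
x_c = 3254761.50/32626.44 = 99.76 mm; y_c = 2637212.65/32626.44 = 80.83 mm.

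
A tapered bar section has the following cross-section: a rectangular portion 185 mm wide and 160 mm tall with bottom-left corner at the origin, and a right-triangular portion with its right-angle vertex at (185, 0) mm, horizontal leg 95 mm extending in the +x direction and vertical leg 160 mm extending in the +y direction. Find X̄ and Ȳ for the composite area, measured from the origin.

Part | A | x̄ᵢ | ȳᵢ | A·x̄ᵢ | A·ȳᵢ
rectangular portion | 29600.00 | 92.50 | 80.00 | 2738000.00 | 2368000.00
triangular portion | 7600.00 | 216.67 | 53.33 | 1646666.67 | 405333.33
Σ | 37200.00 |  |  | 4384666.67 | 2773333.33
X̄ = 4384666.67 / 37200.00 = 117.87 mm
Ȳ = 2773333.33 / 37200.00 = 74.55 mm

X̄ = 117.87 mm, Ȳ = 74.55 mm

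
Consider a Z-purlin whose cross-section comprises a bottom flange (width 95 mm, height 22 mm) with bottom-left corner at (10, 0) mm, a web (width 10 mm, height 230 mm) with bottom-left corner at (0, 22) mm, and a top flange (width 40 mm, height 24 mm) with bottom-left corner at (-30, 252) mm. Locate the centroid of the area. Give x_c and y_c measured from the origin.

bottom flange: A = 95 × 22 = 2090.00, centroid at (57.50, 11.00).
web: A = 10 × 230 = 2300.00, centroid at (5.00, 137.00).
top flange: A = 40 × 24 = 960.00, centroid at (-10.00, 264.00).
ΣA = 5350.00 mm², ΣAx_c = 122075.00 mm³, ΣAy_c = 591530.00 mm³.
x_c = 122075.00/5350.00 = 22.82 mm; y_c = 591530.00/5350.00 = 110.57 mm.

x_c = 22.82 mm, y_c = 110.57 mm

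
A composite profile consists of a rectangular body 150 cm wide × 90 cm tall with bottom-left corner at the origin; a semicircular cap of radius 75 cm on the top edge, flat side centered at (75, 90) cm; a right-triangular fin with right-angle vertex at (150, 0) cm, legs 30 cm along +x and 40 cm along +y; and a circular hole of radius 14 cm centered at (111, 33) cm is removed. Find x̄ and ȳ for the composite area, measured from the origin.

rectangular body: A = 150 × 90 = 13500.00, centroid at (75.00, 45.00).
semicircular top: A = ½π·75² = 8835.73, centroid at (75.00, 121.83).
triangular fin: A = ½·30·40 = 600.00, centroid at (160.00, 13.33).
hole: A = −π·14² = -615.75, centroid at (111.00, 33.00).
ΣA = 22319.98 cm², ΣAx̄ = 1702831.21 cm³, ΣAȳ = 1671645.82 cm³.
x̄ = 1702831.21/22319.98 = 76.29 cm; ȳ = 1671645.82/22319.98 = 74.89 cm.

x̄ = 76.29 cm, ȳ = 74.89 cm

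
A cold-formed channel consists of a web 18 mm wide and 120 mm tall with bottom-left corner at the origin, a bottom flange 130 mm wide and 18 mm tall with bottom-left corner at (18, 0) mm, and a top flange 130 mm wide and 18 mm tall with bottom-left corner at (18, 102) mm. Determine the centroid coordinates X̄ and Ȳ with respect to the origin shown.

X̄ = 59.63 mm, Ȳ = 60.00 mm

Part | A | x̄ᵢ | ȳᵢ | A·x̄ᵢ | A·ȳᵢ
web | 2160.00 | 9.00 | 60.00 | 19440.00 | 129600.00
bottom flange | 2340.00 | 83.00 | 9.00 | 194220.00 | 21060.00
top flange | 2340.00 | 83.00 | 111.00 | 194220.00 | 259740.00
Σ | 6840.00 |  |  | 407880.00 | 410400.00
X̄ = 407880.00 / 6840.00 = 59.63 mm
Ȳ = 410400.00 / 6840.00 = 60.00 mm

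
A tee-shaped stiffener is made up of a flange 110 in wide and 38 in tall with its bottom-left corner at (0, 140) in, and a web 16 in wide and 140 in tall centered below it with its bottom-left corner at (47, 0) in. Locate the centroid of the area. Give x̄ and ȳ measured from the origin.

web: A = 16 × 140 = 2240.00, centroid at (55.00, 70.00).
flange: A = 110 × 38 = 4180.00, centroid at (55.00, 159.00).
ΣA = 6420.00 in²
ΣAx̄ = (2240.00)(55.00) + (4180.00)(55.00) = 353100.00 in³
ΣAȳ = (2240.00)(70.00) + (4180.00)(159.00) = 821420.00 in³
x̄ = 353100.00 / 6420.00 = 55.00 in
ȳ = 821420.00 / 6420.00 = 127.95 in

x̄ = 55.00 in, ȳ = 127.95 in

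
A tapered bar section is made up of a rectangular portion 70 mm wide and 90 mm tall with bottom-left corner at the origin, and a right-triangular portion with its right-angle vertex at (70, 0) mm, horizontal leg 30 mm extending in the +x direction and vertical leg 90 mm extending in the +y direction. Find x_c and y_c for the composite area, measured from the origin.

x_c = 42.94 mm, y_c = 42.35 mm

Part | A | x̄ᵢ | ȳᵢ | A·x̄ᵢ | A·ȳᵢ
rectangular portion | 6300.00 | 35.00 | 45.00 | 220500.00 | 283500.00
triangular portion | 1350.00 | 80.00 | 30.00 | 108000.00 | 40500.00
Σ | 7650.00 |  |  | 328500.00 | 324000.00
x_c = 328500.00 / 7650.00 = 42.94 mm
y_c = 324000.00 / 7650.00 = 42.35 mm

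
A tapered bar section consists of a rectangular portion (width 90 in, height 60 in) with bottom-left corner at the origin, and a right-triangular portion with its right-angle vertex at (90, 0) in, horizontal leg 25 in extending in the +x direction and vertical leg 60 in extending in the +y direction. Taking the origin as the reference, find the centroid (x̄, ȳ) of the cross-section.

x̄ = 51.50 in, ȳ = 28.78 in

Part | A | x̄ᵢ | ȳᵢ | A·x̄ᵢ | A·ȳᵢ
rectangular portion | 5400.00 | 45.00 | 30.00 | 243000.00 | 162000.00
triangular portion | 750.00 | 98.33 | 20.00 | 73750.00 | 15000.00
Σ | 6150.00 |  |  | 316750.00 | 177000.00
x̄ = 316750.00 / 6150.00 = 51.50 in
ȳ = 177000.00 / 6150.00 = 28.78 in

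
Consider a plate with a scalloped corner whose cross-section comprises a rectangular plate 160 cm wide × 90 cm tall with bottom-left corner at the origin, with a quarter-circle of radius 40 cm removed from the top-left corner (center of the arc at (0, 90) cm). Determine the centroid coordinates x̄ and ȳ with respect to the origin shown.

Part | A | x̄ᵢ | ȳᵢ | A·x̄ᵢ | A·ȳᵢ
plate | 14400.00 | 80.00 | 45.00 | 1152000.00 | 648000.00
removed quarter-circle | -1256.64 | 16.98 | 73.02 | -21333.33 | -91764.00
Σ | 13143.36 |  |  | 1130666.67 | 556236.00
x̄ = 1130666.67 / 13143.36 = 86.03 cm
ȳ = 556236.00 / 13143.36 = 42.32 cm

x̄ = 86.03 cm, ȳ = 42.32 cm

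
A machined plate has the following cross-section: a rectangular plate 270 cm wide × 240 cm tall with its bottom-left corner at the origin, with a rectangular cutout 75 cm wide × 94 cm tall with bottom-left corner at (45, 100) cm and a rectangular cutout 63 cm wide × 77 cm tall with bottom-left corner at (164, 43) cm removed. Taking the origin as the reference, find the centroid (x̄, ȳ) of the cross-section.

x̄ = 136.45 cm, ȳ = 119.93 cm

plate: A = 270 × 240 = 64800.00, centroid at (135.00, 120.00).
hole 1: A = −(75 × 94) = -7050.00, centroid at (82.50, 147.00).
hole 2: A = −(63 × 77) = -4851.00, centroid at (195.50, 81.50).
ΣA = 52899.00 cm², ΣAx̄ = 7218004.50 cm³, ΣAȳ = 6344293.50 cm³.
x̄ = 7218004.50/52899.00 = 136.45 cm; ȳ = 6344293.50/52899.00 = 119.93 cm.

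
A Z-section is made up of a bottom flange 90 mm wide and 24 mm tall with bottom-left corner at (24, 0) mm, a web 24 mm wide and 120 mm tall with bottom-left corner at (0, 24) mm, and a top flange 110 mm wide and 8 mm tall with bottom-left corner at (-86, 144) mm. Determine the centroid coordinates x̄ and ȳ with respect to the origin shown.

x̄ = 26.41 mm, ȳ = 67.24 mm

bottom flange: A = 90 × 24 = 2160.00, centroid at (69.00, 12.00).
web: A = 24 × 120 = 2880.00, centroid at (12.00, 84.00).
top flange: A = 110 × 8 = 880.00, centroid at (-31.00, 148.00).
ΣA = 5920.00 mm²
ΣAx̄ = (2160.00)(69.00) + (2880.00)(12.00) + (880.00)(-31.00) = 156320.00 mm³
ΣAȳ = (2160.00)(12.00) + (2880.00)(84.00) + (880.00)(148.00) = 398080.00 mm³
x̄ = 156320.00 / 5920.00 = 26.41 mm
ȳ = 398080.00 / 5920.00 = 67.24 mm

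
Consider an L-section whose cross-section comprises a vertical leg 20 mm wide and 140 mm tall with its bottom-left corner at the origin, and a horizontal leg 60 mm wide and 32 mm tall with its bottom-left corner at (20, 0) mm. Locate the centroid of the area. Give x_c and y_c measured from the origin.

vertical leg: A = 20 × 140 = 2800.00, centroid at (10.00, 70.00).
horizontal leg: A = 60 × 32 = 1920.00, centroid at (50.00, 16.00).
ΣA = 4720.00 mm²
ΣAx_c = (2800.00)(10.00) + (1920.00)(50.00) = 124000.00 mm³
ΣAy_c = (2800.00)(70.00) + (1920.00)(16.00) = 226720.00 mm³
x_c = 124000.00 / 4720.00 = 26.27 mm
y_c = 226720.00 / 4720.00 = 48.03 mm

x_c = 26.27 mm, y_c = 48.03 mm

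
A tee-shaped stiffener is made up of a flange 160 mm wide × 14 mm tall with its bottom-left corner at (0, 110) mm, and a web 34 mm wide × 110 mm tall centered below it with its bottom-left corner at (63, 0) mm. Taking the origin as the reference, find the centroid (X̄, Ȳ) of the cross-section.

X̄ = 80.00 mm, Ȳ = 78.22 mm

Part | A | x̄ᵢ | ȳᵢ | A·x̄ᵢ | A·ȳᵢ
web | 3740.00 | 80.00 | 55.00 | 299200.00 | 205700.00
flange | 2240.00 | 80.00 | 117.00 | 179200.00 | 262080.00
Σ | 5980.00 |  |  | 478400.00 | 467780.00
X̄ = 478400.00 / 5980.00 = 80.00 mm
Ȳ = 467780.00 / 5980.00 = 78.22 mm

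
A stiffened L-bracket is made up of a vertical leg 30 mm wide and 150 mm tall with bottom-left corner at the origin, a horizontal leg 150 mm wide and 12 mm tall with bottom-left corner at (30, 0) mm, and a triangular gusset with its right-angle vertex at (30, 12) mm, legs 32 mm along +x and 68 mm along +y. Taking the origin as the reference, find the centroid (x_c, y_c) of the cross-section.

x_c = 40.71 mm, y_c = 52.25 mm

vertical leg: A = 30 × 150 = 4500.00, centroid at (15.00, 75.00).
horizontal leg: A = 150 × 12 = 1800.00, centroid at (105.00, 6.00).
gusset: A = ½·32·68 = 1088.00, centroid at (40.67, 34.67).
ΣA = 7388.00 mm²
ΣAx_c = (4500.00)(15.00) + (1800.00)(105.00) + (1088.00)(40.67) = 300745.33 mm³
ΣAy_c = (4500.00)(75.00) + (1800.00)(6.00) + (1088.00)(34.67) = 386017.33 mm³
x_c = 300745.33 / 7388.00 = 40.71 mm
y_c = 386017.33 / 7388.00 = 52.25 mm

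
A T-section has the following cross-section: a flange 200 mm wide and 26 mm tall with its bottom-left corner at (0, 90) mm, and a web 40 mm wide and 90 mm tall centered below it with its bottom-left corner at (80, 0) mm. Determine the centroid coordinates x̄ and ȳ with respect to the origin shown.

Part | A | x̄ᵢ | ȳᵢ | A·x̄ᵢ | A·ȳᵢ
web | 3600.00 | 100.00 | 45.00 | 360000.00 | 162000.00
flange | 5200.00 | 100.00 | 103.00 | 520000.00 | 535600.00
Σ | 8800.00 |  |  | 880000.00 | 697600.00
x̄ = 880000.00 / 8800.00 = 100.00 mm
ȳ = 697600.00 / 8800.00 = 79.27 mm

x̄ = 100.00 mm, ȳ = 79.27 mm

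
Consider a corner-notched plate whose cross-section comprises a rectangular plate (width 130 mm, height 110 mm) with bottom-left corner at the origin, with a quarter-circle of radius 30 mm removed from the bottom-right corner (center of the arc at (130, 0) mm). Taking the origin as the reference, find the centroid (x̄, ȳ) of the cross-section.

Part | A | x̄ᵢ | ȳᵢ | A·x̄ᵢ | A·ȳᵢ
plate | 14300.00 | 65.00 | 55.00 | 929500.00 | 786500.00
removed quarter-circle | -706.86 | 117.27 | 12.73 | -82891.59 | -9000.00
Σ | 13593.14 |  |  | 846608.41 | 777500.00
x̄ = 846608.41 / 13593.14 = 62.28 mm
ȳ = 777500.00 / 13593.14 = 57.20 mm

x̄ = 62.28 mm, ȳ = 57.20 mm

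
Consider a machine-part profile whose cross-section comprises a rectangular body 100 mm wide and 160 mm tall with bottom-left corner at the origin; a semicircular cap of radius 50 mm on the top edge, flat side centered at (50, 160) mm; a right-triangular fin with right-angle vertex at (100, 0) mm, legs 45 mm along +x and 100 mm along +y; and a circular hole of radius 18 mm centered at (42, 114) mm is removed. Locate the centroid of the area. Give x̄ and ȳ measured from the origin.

x̄ = 57.30 mm, ȳ = 92.19 mm

Part | A | x̄ᵢ | ȳᵢ | A·x̄ᵢ | A·ȳᵢ
rectangular body | 16000.00 | 50.00 | 80.00 | 800000.00 | 1280000.00
semicircular top | 3926.99 | 50.00 | 181.22 | 196349.54 | 711651.86
triangular fin | 2250.00 | 115.00 | 33.33 | 258750.00 | 75000.00
hole | -1017.88 | 42.00 | 114.00 | -42750.79 | -116037.87
Σ | 21159.11 |  |  | 1212348.75 | 1950614.00
x̄ = 1212348.75 / 21159.11 = 57.30 mm
ȳ = 1950614.00 / 21159.11 = 92.19 mm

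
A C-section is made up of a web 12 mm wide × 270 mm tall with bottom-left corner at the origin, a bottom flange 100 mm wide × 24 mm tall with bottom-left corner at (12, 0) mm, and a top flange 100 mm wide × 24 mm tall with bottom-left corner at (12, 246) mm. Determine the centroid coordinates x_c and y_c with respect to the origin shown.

x_c = 39.43 mm, y_c = 135.00 mm

web: A = 12 × 270 = 3240.00, centroid at (6.00, 135.00).
bottom flange: A = 100 × 24 = 2400.00, centroid at (62.00, 12.00).
top flange: A = 100 × 24 = 2400.00, centroid at (62.00, 258.00).
ΣA = 8040.00 mm², ΣAx_c = 317040.00 mm³, ΣAy_c = 1085400.00 mm³.
x_c = 317040.00/8040.00 = 39.43 mm; y_c = 1085400.00/8040.00 = 135.00 mm.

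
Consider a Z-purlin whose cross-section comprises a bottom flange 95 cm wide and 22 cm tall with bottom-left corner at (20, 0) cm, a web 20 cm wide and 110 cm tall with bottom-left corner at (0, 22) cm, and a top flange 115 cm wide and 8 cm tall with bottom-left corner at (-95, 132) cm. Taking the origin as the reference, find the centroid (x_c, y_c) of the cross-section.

bottom flange: A = 95 × 22 = 2090.00, centroid at (67.50, 11.00).
web: A = 20 × 110 = 2200.00, centroid at (10.00, 77.00).
top flange: A = 115 × 8 = 920.00, centroid at (-37.50, 136.00).
ΣA = 5210.00 cm², ΣAx_c = 128575.00 cm³, ΣAy_c = 317510.00 cm³.
x_c = 128575.00/5210.00 = 24.68 cm; y_c = 317510.00/5210.00 = 60.94 cm.

x_c = 24.68 cm, y_c = 60.94 cm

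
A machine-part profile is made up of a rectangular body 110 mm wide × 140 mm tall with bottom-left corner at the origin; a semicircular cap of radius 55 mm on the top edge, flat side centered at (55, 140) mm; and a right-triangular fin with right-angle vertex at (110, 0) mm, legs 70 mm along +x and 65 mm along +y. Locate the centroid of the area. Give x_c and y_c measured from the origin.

Part | A | x̄ᵢ | ȳᵢ | A·x̄ᵢ | A·ȳᵢ
rectangular body | 15400.00 | 55.00 | 70.00 | 847000.00 | 1078000.00
semicircular top | 4751.66 | 55.00 | 163.34 | 261341.24 | 776148.91
triangular fin | 2275.00 | 133.33 | 21.67 | 303333.33 | 49291.67
Σ | 22426.66 |  |  | 1411674.57 | 1903440.58
x_c = 1411674.57 / 22426.66 = 62.95 mm
y_c = 1903440.58 / 22426.66 = 84.87 mm

x_c = 62.95 mm, y_c = 84.87 mm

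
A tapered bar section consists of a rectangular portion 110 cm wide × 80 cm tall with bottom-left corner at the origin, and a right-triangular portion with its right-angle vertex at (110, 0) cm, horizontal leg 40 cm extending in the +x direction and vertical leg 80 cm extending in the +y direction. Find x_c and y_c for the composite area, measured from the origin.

Part | A | x̄ᵢ | ȳᵢ | A·x̄ᵢ | A·ȳᵢ
rectangular portion | 8800.00 | 55.00 | 40.00 | 484000.00 | 352000.00
triangular portion | 1600.00 | 123.33 | 26.67 | 197333.33 | 42666.67
Σ | 10400.00 |  |  | 681333.33 | 394666.67
x_c = 681333.33 / 10400.00 = 65.51 cm
y_c = 394666.67 / 10400.00 = 37.95 cm

x_c = 65.51 cm, y_c = 37.95 cm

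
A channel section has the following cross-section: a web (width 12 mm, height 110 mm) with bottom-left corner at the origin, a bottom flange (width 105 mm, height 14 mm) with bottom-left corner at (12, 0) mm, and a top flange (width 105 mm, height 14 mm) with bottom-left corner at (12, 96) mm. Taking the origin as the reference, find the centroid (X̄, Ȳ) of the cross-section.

X̄ = 46.37 mm, Ȳ = 55.00 mm

web: A = 12 × 110 = 1320.00, centroid at (6.00, 55.00).
bottom flange: A = 105 × 14 = 1470.00, centroid at (64.50, 7.00).
top flange: A = 105 × 14 = 1470.00, centroid at (64.50, 103.00).
ΣA = 4260.00 mm²
ΣAX̄ = (1320.00)(6.00) + (1470.00)(64.50) + (1470.00)(64.50) = 197550.00 mm³
ΣAȲ = (1320.00)(55.00) + (1470.00)(7.00) + (1470.00)(103.00) = 234300.00 mm³
X̄ = 197550.00 / 4260.00 = 46.37 mm
Ȳ = 234300.00 / 4260.00 = 55.00 mm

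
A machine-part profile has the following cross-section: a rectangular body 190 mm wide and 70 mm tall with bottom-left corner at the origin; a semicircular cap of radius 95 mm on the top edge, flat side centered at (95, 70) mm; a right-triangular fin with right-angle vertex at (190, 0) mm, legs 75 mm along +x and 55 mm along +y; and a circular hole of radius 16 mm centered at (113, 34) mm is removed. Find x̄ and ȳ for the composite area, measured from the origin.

rectangular body: A = 190 × 70 = 13300.00, centroid at (95.00, 35.00).
semicircular top: A = ½π·95² = 14176.44, centroid at (95.00, 110.32).
triangular fin: A = ½·75·55 = 2062.50, centroid at (215.00, 18.33).
hole: A = −π·16² = -804.25, centroid at (113.00, 34.00).
ΣA = 28734.69 mm²
ΣAx̄ = (13300.00)(95.00) + (14176.44)(95.00) + (2062.50)(215.00) + (-804.25)(113.00) = 2962819.01 mm³
ΣAȳ = (13300.00)(35.00) + (14176.44)(110.32) + (2062.50)(18.33) + (-804.25)(34.00) = 2039901.99 mm³
x̄ = 2962819.01 / 28734.69 = 103.11 mm
ȳ = 2039901.99 / 28734.69 = 70.99 mm

x̄ = 103.11 mm, ȳ = 70.99 mm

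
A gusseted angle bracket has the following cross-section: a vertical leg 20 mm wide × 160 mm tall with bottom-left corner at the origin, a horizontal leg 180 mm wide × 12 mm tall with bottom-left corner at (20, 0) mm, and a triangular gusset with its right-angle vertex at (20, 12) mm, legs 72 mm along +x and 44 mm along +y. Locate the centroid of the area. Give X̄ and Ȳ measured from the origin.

Part | A | x̄ᵢ | ȳᵢ | A·x̄ᵢ | A·ȳᵢ
vertical leg | 3200.00 | 10.00 | 80.00 | 32000.00 | 256000.00
horizontal leg | 2160.00 | 110.00 | 6.00 | 237600.00 | 12960.00
gusset | 1584.00 | 44.00 | 26.67 | 69696.00 | 42240.00
Σ | 6944.00 |  |  | 339296.00 | 311200.00
X̄ = 339296.00 / 6944.00 = 48.86 mm
Ȳ = 311200.00 / 6944.00 = 44.82 mm

X̄ = 48.86 mm, Ȳ = 44.82 mm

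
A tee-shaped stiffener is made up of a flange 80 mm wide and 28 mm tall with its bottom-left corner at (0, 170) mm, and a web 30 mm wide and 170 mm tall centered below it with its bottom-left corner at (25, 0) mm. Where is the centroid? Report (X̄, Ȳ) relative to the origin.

X̄ = 40.00 mm, Ȳ = 115.21 mm

web: A = 30 × 170 = 5100.00, centroid at (40.00, 85.00).
flange: A = 80 × 28 = 2240.00, centroid at (40.00, 184.00).
ΣA = 7340.00 mm², ΣAX̄ = 293600.00 mm³, ΣAȲ = 845660.00 mm³.
X̄ = 293600.00/7340.00 = 40.00 mm; Ȳ = 845660.00/7340.00 = 115.21 mm.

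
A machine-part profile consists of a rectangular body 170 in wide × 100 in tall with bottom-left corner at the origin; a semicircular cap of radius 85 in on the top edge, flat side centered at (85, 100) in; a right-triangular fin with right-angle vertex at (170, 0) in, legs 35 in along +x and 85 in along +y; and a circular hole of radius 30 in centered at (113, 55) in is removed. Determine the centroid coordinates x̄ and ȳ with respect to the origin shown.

rectangular body: A = 170 × 100 = 17000.00, centroid at (85.00, 50.00).
semicircular top: A = ½π·85² = 11349.00, centroid at (85.00, 136.08).
triangular fin: A = ½·35·85 = 1487.50, centroid at (181.67, 28.33).
hole: A = −π·30² = -2827.43, centroid at (113.00, 55.00).
ΣA = 27009.07 in²
ΣAx̄ = (17000.00)(85.00) + (11349.00)(85.00) + (1487.50)(181.67) + (-2827.43)(113.00) = 2360394.49 in³
ΣAȳ = (17000.00)(50.00) + (11349.00)(136.08) + (1487.50)(28.33) + (-2827.43)(55.00) = 2280954.01 in³
x̄ = 2360394.49 / 27009.07 = 87.39 in
ȳ = 2280954.01 / 27009.07 = 84.45 in

x̄ = 87.39 in, ȳ = 84.45 in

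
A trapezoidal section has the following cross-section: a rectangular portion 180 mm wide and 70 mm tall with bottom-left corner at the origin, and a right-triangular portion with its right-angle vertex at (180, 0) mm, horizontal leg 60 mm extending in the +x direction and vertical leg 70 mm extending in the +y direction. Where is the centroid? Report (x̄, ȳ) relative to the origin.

rectangular portion: A = 180 × 70 = 12600.00, centroid at (90.00, 35.00).
triangular portion: A = ½·60·70 = 2100.00, centroid at (200.00, 23.33).
ΣA = 14700.00 mm², ΣAx̄ = 1554000.00 mm³, ΣAȳ = 490000.00 mm³.
x̄ = 1554000.00/14700.00 = 105.71 mm; ȳ = 490000.00/14700.00 = 33.33 mm.

x̄ = 105.71 mm, ȳ = 33.33 mm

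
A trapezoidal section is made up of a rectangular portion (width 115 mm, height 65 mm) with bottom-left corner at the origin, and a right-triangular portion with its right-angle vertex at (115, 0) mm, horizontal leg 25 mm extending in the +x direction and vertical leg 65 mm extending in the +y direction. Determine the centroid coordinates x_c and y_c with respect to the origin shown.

x_c = 63.95 mm, y_c = 31.44 mm

rectangular portion: A = 115 × 65 = 7475.00, centroid at (57.50, 32.50).
triangular portion: A = ½·25·65 = 812.50, centroid at (123.33, 21.67).
ΣA = 8287.50 mm², ΣAx_c = 530020.83 mm³, ΣAy_c = 260541.67 mm³.
x_c = 530020.83/8287.50 = 63.95 mm; y_c = 260541.67/8287.50 = 31.44 mm.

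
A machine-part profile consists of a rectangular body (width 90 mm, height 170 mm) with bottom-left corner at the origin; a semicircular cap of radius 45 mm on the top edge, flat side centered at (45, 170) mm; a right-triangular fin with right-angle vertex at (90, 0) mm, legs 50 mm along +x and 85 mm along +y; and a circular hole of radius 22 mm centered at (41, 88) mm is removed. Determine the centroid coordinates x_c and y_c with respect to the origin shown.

Part | A | x̄ᵢ | ȳᵢ | A·x̄ᵢ | A·ȳᵢ
rectangular body | 15300.00 | 45.00 | 85.00 | 688500.00 | 1300500.00
semicircular top | 3180.86 | 45.00 | 189.10 | 143138.82 | 601496.64
triangular fin | 2125.00 | 106.67 | 28.33 | 226666.67 | 60208.33
hole | -1520.53 | 41.00 | 88.00 | -62341.76 | -133806.71
Σ | 19085.33 |  |  | 995963.72 | 1828398.25
x_c = 995963.72 / 19085.33 = 52.18 mm
y_c = 1828398.25 / 19085.33 = 95.80 mm

x_c = 52.18 mm, y_c = 95.80 mm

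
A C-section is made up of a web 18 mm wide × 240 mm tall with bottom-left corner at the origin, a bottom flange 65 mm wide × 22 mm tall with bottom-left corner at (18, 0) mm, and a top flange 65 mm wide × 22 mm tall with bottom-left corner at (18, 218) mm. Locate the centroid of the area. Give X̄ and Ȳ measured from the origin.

X̄ = 25.53 mm, Ȳ = 120.00 mm

web: A = 18 × 240 = 4320.00, centroid at (9.00, 120.00).
bottom flange: A = 65 × 22 = 1430.00, centroid at (50.50, 11.00).
top flange: A = 65 × 22 = 1430.00, centroid at (50.50, 229.00).
ΣA = 7180.00 mm²
ΣAX̄ = (4320.00)(9.00) + (1430.00)(50.50) + (1430.00)(50.50) = 183310.00 mm³
ΣAȲ = (4320.00)(120.00) + (1430.00)(11.00) + (1430.00)(229.00) = 861600.00 mm³
X̄ = 183310.00 / 7180.00 = 25.53 mm
Ȳ = 861600.00 / 7180.00 = 120.00 mm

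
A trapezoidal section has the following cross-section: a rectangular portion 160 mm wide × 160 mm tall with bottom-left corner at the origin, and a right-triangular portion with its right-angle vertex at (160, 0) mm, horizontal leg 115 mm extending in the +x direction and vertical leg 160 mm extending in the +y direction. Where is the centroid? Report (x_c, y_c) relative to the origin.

rectangular portion: A = 160 × 160 = 25600.00, centroid at (80.00, 80.00).
triangular portion: A = ½·115·160 = 9200.00, centroid at (198.33, 53.33).
ΣA = 34800.00 mm²
ΣAx_c = (25600.00)(80.00) + (9200.00)(198.33) = 3872666.67 mm³
ΣAy_c = (25600.00)(80.00) + (9200.00)(53.33) = 2538666.67 mm³
x_c = 3872666.67 / 34800.00 = 111.28 mm
y_c = 2538666.67 / 34800.00 = 72.95 mm

x_c = 111.28 mm, y_c = 72.95 mm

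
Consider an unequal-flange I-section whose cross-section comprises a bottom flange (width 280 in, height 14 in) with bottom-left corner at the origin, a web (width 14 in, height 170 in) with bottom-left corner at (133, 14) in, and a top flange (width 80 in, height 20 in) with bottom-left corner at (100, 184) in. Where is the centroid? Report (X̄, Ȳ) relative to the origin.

X̄ = 140.00 in, Ȳ = 72.59 in

Part | A | x̄ᵢ | ȳᵢ | A·x̄ᵢ | A·ȳᵢ
bottom flange | 3920.00 | 140.00 | 7.00 | 548800.00 | 27440.00
web | 2380.00 | 140.00 | 99.00 | 333200.00 | 235620.00
top flange | 1600.00 | 140.00 | 194.00 | 224000.00 | 310400.00
Σ | 7900.00 |  |  | 1106000.00 | 573460.00
X̄ = 1106000.00 / 7900.00 = 140.00 in
Ȳ = 573460.00 / 7900.00 = 72.59 in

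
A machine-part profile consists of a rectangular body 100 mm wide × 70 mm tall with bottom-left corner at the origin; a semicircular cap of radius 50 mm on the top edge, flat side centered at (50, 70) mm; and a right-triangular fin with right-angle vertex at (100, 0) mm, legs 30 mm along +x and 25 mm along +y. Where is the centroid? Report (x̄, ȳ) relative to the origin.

rectangular body: A = 100 × 70 = 7000.00, centroid at (50.00, 35.00).
semicircular top: A = ½π·50² = 3926.99, centroid at (50.00, 91.22).
triangular fin: A = ½·30·25 = 375.00, centroid at (110.00, 8.33).
ΣA = 11301.99 mm²
ΣAx̄ = (7000.00)(50.00) + (3926.99)(50.00) + (375.00)(110.00) = 587599.54 mm³
ΣAȳ = (7000.00)(35.00) + (3926.99)(91.22) + (375.00)(8.33) = 606347.69 mm³
x̄ = 587599.54 / 11301.99 = 51.99 mm
ȳ = 606347.69 / 11301.99 = 53.65 mm

x̄ = 51.99 mm, ȳ = 53.65 mm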